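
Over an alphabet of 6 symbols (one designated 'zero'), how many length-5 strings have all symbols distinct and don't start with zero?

The leading digit has 5 choices (anything but zero); the next has 5 (anything but the first), then 4, and so on, one fewer each time.
Total: 5 x 5 x 4 x 3 x 2.

Final answer: 600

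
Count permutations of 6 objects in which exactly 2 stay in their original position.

Choose which 2 elements are fixed: C(6,2) = 15.
Derange the remaining 4 using D(j) = (j-1)(D(j-1) + D(j-2)), D(0)=1, D(1)=0: D(2)=1, D(3)=2, D(4)=9.
Total: 15 x 9.

Final answer: C(6,2) D(4) = 135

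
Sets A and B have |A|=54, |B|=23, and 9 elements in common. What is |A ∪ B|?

|A union B| = |A| + |B| - |A intersect B| = 54 + 23 - 9.

Final answer: 68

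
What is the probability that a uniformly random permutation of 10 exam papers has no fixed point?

Use the recurrence D(n) = (n-1)(D(n-1) + D(n-2)) with D(0)=1, D(1)=0.
Building up: D(2)=1, D(3)=2, D(4)=9, D(5)=44, D(6)=265, D(7)=1854, D(8)=14833, D(9)=133496, D(10)=1334961.
Total arrangements: 10! = 3628800.
Probability = D(10)/10! = 16481/44800.

Final answer: D(10)/10! = 1334961/3628800 = 0.367879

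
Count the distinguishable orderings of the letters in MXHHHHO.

Letters (H:4, M:1, O:1, X:1). Total letters: 7.
Permutations = 7!/(4!).

Final answer: 210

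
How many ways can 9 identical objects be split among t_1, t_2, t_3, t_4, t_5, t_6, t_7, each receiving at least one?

Substitute t'_i = t_i - 1 (so t'_i >= 0). Then sum t'_i = 9 - 7 = 2.
Stars and bars: C(2+7-1, 7-1) = C(8,6).

Final answer: C(8,6) = 28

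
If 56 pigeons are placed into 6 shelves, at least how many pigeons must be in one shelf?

By the pigeonhole principle: ceiling(56/6).

Final answer: 10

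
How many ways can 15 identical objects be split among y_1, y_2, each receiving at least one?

Substitute y'_i = y_i - 1 (so y'_i >= 0). Then sum y'_i = 15 - 2 = 13.
Stars and bars: C(13+2-1, 2-1) = C(14,1).

Final answer: C(14,1) = 14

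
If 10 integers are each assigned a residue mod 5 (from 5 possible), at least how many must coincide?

There are 5 possible values for residue mod 5. With 10 integers and 5 categories, by pigeonhole: ceiling(10/5).

Final answer: 2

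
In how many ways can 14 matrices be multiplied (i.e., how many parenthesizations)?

This is counted by the nth Catalan number C_n. Here n = 14 - 1 = 13.
C_n = C(2n,n)/(n+1), so C_{13} = C(26,13)/14 = 10400600/14.

Final answer: C_{13} = 742900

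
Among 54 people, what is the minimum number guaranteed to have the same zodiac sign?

There are 12 possible values for zodiac sign. With 54 people and 12 categories, by pigeonhole: ceiling(54/12).

Final answer: 5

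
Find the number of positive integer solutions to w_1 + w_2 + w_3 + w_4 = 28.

Substitute w'_i = w_i - 1 (so w'_i >= 0). Then sum w'_i = 28 - 4 = 24.
Stars and bars: C(24+4-1, 4-1) = C(27,3).

Final answer: C(27,3) = 2925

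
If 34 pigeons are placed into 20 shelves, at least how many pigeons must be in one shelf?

By the pigeonhole principle: ceiling(34/20).

Final answer: 2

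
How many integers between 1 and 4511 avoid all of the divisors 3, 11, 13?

|div by 3|=1503, |div by 11|=410, |div by 13|=347.
|div by 3&11|=136, |div by 3&13|=115, |div by 11&13|=31, |div by all|=10.
By inclusion-exclusion, divisible by at least one: 1503+410+347-136-115-31+10 = 1988.
Not divisible by any: 4511 - 1988.

Final answer: 2523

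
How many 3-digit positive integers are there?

These are the integers in [10^2, 10^3), so the count is 10^3 - 10^2 = 9 x 10^2.

Final answer: 900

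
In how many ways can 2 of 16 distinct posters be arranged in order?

P(16,2) = 16!/(16-2)! = 16!/14!.

Final answer: P(16,2) = 240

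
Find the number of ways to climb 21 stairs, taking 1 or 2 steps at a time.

Let f(n) be the number of climbs. Removing the last move (1 or 2 steps) gives f(n) = f(n-1) + f(n-2); base cases f(1)=1, f(2)=2.
Computing successive values: f(1)=1, f(2)=2, f(3)=3, f(4)=5, f(5)=8, f(6)=13, f(7)=21, f(8)=34, f(9)=55, f(10)=89, f(11)=144, f(12)=233, f(13)=377, f(14)=610, f(15)=987, f(16)=1597, f(17)=2584, f(18)=4181, f(19)=6765, f(20)=10946, f(21)=17711.

Final answer: 17711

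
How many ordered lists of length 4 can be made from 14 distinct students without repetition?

P(14,4) = 14!/(14-4)! = 14!/10!.

Final answer: P(14,4) = 24024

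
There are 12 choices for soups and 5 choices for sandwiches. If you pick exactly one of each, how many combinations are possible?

By the multiplication principle: 12 x 5.

Final answer: 60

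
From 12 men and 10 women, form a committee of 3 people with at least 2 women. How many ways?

Sum over valid woman counts:
C(10,2)C(12,1) = 540
C(10,3)C(12,0) = 120
Total: 540 + 120.

Final answer: 660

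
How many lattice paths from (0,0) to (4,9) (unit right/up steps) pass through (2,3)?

Paths (0,0)->(2,3): C(5,3) = 10.
Paths (2,3)->(4,9): C(8,6) = 28.
By multiplication principle: 10 x 28.

Final answer: 280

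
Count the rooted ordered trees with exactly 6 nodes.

This is counted by the nth Catalan number C_n. Here n = 6 - 1 = 5.
C_n = C(2n,n)/(n+1), so C_{5} = C(10,5)/6 = 252/6.

Final answer: C_{5} = 42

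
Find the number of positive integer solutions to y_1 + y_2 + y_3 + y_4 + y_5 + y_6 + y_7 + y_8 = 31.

Substitute y'_i = y_i - 1 (so y'_i >= 0). Then sum y'_i = 31 - 8 = 23.
Stars and bars: C(23+8-1, 8-1) = C(30,7).

Final answer: C(30,7) = 2035800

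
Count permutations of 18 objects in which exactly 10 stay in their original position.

Choose which 10 elements are fixed: C(18,10) = 43758.
Derange the remaining 8 using D(j) = (j-1)(D(j-1) + D(j-2)), D(0)=1, D(1)=0: D(2)=1, D(3)=2, D(4)=9, D(5)=44, D(6)=265, D(7)=1854, D(8)=14833.
Total: 43758 x 14833.

Final answer: C(18,10) D(8) = 649062414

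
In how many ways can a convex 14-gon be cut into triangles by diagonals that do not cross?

The structures are counted by the Catalan number C_n. Here n = 14 - 2 = 12.
Using C_0 = 1 and C_(k+1) = C_k x 2(2k+1)/(k+2), build up term by term: C_1=1, C_2=2, C_3=5, C_4=14, C_5=42, C_6=132, C_7=429, C_8=1430, C_9=4862, C_10=16796, C_11=58786, C_12=208012.

Final answer: C_{12} = 208012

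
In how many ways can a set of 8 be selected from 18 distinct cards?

C(18,8) = 18!/(8! x 10!).

Final answer: \binom{18}{8} = 43758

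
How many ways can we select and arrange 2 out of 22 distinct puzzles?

P(22,2) = 22!/(22-2)! = 22!/20!.

Final answer: P(22,2) = 462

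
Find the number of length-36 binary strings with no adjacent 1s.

Classify by the final bit: ...0 gives a(n-1) strings, ...01 gives a(n-2) strings. Thus a(n) = a(n-1) + a(n-2) with a(1)=2, a(2)=3.
Computing successive values: a(1)=2, a(2)=3, a(3)=5, a(4)=8, a(5)=13, a(6)=21, a(7)=34, a(8)=55, a(9)=89, a(10)=144, a(11)=233, a(12)=377, a(13)=610, a(14)=987, a(15)=1597, a(16)=2584, a(17)=4181, a(18)=6765, a(19)=10946, a(20)=17711, a(21)=28657, a(22)=46368, a(23)=75025, a(24)=121393, a(25)=196418, a(26)=317811, a(27)=514229, a(28)=832040, a(29)=1346269, a(30)=2178309, a(31)=3524578, a(32)=5702887, a(33)=9227465, a(34)=14930352, a(35)=24157817, a(36)=39088169.

Final answer: 39088169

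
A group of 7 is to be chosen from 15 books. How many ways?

C(15,7) = 15!/(7! x (15-7)!).

Final answer: C(15,7) = 6435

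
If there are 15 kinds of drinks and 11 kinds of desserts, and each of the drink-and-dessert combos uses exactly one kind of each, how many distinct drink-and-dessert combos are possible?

By the multiplication principle: 15 x 11.

Final answer: 165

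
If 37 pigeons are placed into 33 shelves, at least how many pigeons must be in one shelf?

By the pigeonhole principle: ceiling(37/33).

Final answer: 2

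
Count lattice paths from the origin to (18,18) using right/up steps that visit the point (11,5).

Paths (0,0)->(11,5): C(16,5) = 4368.
Paths (11,5)->(18,18): C(20,13) = 77520.
By multiplication principle: 4368 x 77520.

Final answer: 338607360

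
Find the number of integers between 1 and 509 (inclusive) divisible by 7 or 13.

Multiples of 7: 72. Multiples of 13: 39. Of both (lcm=91): 5.
By inclusion-exclusion: 72 + 39 - 5.

Final answer: 106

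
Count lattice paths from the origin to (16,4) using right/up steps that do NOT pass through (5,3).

Total paths to (16,4): C(20,4) = 4845.
Paths through (5,3): C(8,3) x C(12,1) = 672.
Avoiding (5,3): 4845 - 672.

Final answer: 4173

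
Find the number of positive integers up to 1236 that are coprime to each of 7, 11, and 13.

|div by 7|=176, |div by 11|=112, |div by 13|=95.
|div by 7&11|=16, |div by 7&13|=13, |div by 11&13|=8, |div by all|=1.
By inclusion-exclusion, divisible by at least one: 176+112+95-16-13-8+1 = 347.
Not divisible by any: 1236 - 347.

Final answer: 889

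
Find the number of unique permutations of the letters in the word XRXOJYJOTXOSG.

Letters (G:1, J:2, O:3, R:1, S:1, T:1, X:3, Y:1). Total letters: 13.
Permutations = 13!/(3! x 3! x 2!).

Final answer: 86486400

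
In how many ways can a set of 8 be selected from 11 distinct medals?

C(11,8) = 11!/(8! x 3!).

Final answer: \binom{11}{8} = 165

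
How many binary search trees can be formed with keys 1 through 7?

The structures are counted by the Catalan number C_n. Here n = 7.
C_n = C(2n,n)/(n+1), so C_{7} = C(14,7)/8 = 3432/8.

Final answer: C_{7} = 429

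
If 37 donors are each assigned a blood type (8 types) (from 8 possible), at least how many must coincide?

There are 8 possible values for blood type (8 types). With 37 donors and 8 categories, by pigeonhole: ceiling(37/8).

Final answer: 5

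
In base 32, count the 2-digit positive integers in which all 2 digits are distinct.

The leading digit has 31 choices (anything but zero); the next has 31 (anything but the first), then 30, and so on, one fewer each time.
Total: 31 x 31.

Final answer: 961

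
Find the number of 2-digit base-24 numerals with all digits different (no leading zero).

First digit: 23 (nonzero). Second: 23 (not first). Third: 22, etc.
Total: 23 x 23.

Final answer: 529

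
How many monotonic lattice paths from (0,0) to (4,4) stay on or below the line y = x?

Total monotonic paths to (4,4): C(8,4) = 70.
By the reflection principle, paths that go above the diagonal number C(8,5) = 56.
Valid Dyck paths: 70 - 56.
(This is the Catalan number C_{4}.)

Final answer: C_{4} = 14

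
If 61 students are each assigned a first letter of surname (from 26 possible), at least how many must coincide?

There are 26 possible values for first letter of surname. With 61 students and 26 categories, by pigeonhole: ceiling(61/26).

Final answer: 3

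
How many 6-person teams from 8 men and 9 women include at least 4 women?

Sum over valid woman counts:
C(9,4)C(8,2) = 3528
C(9,5)C(8,1) = 1008
C(9,6)C(8,0) = 84
Total: 3528 + 1008 + 84.

Final answer: 4620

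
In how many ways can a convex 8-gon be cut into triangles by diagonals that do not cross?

The structures are counted by the Catalan number C_n. Here n = 8 - 2 = 6.
Using C_0 = 1 and C_(k+1) = C_k x 2(2k+1)/(k+2), build up term by term: C_1=1, C_2=2, C_3=5, C_4=14, C_5=42, C_6=132.

Final answer: C_{6} = 132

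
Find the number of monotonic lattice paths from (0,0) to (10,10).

Each path has 10 right steps and 10 up steps in some order (20 steps total).
Choose which 10 of the 20 steps are up: C(20,10).

Final answer: C(20,10) = 184756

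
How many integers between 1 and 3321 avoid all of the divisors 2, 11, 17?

|div by 2|=1660, |div by 11|=301, |div by 17|=195.
|div by 2&11|=150, |div by 2&17|=97, |div by 11&17|=17, |div by all|=8.
By inclusion-exclusion, divisible by at least one: 1660+301+195-150-97-17+8 = 1900.
Not divisible by any: 3321 - 1900.

Final answer: 1421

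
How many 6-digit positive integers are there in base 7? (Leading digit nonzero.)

Leading digit: 6 options (nonzero). Other 5 digit(s): 7 options each.
Total: 6 x 7^5.

Final answer: 100842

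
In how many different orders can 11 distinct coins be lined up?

The number of ways to arrange 11 distinct objects is 11!.

Final answer: 11! = 39916800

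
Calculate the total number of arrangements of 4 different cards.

The number of ways to arrange 4 distinct objects is 4!.

Final answer: 4! = 24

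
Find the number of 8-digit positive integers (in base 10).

First digit: 9 choices (1-9). Each of the remaining 7 digits: 10 choices.
Total: 9 x 10^7.

Final answer: 90000000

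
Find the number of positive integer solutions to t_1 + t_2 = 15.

Substitute t'_i = t_i - 1 (so t'_i >= 0). Then sum t'_i = 15 - 2 = 13.
Stars and bars: C(13+2-1, 2-1) = C(14,1).

Final answer: C(14,1) = 14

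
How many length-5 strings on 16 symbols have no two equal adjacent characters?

Let g(n) count such strings. g(1) = 16, and each valid string of length n-1 extends in 15 ways (any symbol but the last), so g(n) = 15 g(n-1).
Total: g(5) = 16 x 15^4.

Final answer: 16 x 15^{4} = 810000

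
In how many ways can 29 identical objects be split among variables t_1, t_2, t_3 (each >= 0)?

Stars and bars with 29 stars and 2 bars:
C(29+3-1, 3-1) = C(31,2).

Final answer: C(31,2) = 465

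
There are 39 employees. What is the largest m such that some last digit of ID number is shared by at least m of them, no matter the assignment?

There are 10 possible values for last digit of ID number. With 39 employees and 10 categories, by pigeonhole: ceiling(39/10).

Final answer: 4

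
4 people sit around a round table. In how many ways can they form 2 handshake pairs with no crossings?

This is a standard Catalan-number count: the answer is C_n. Here n = 4/2 = 2.
C_n = (2n)!/(n!(n+1)!), so C_{2} = 4!/(2! x 3!) = C(4,2)/3 = 6/3.

Final answer: C_{2} = 2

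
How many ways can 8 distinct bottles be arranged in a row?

The number of ways to arrange 8 distinct objects is 8!.

Final answer: 8! = 40320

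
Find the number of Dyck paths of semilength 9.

Total monotonic paths to (9,9): C(18,9) = 48620.
Reflecting each bad path at its first crossing gives a bijection with paths to (8,10): C(18,10) = 43758.
Valid Dyck paths: 48620 - 43758.
(Equivalently, C_{9} = C(18,9)/10 = 48620/10.)

Final answer: C_{9} = 4862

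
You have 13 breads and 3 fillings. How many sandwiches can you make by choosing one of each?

By the multiplication principle: 13 x 3.

Final answer: 39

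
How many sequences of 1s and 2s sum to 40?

Condition on the final move: it is a 1-step (f(n-1) ways to get there) or a 2-step (f(n-2) ways), so f(n) = f(n-1) + f(n-2), with f(1)=1, f(2)=2.
Building up term by term: f(1)=1, f(2)=2, f(3)=3, f(4)=5, f(5)=8, f(6)=13, f(7)=21, f(8)=34, f(9)=55, f(10)=89, f(11)=144, f(12)=233, f(13)=377, f(14)=610, f(15)=987, f(16)=1597, f(17)=2584, f(18)=4181, f(19)=6765, f(20)=10946, f(21)=17711, f(22)=28657, f(23)=46368, f(24)=75025, f(25)=121393, f(26)=196418, f(27)=317811, f(28)=514229, f(29)=832040, f(30)=1346269, f(31)=2178309, f(32)=3524578, f(33)=5702887, f(34)=9227465, f(35)=14930352, f(36)=24157817, f(37)=39088169, f(38)=63245986, f(39)=102334155, f(40)=165580141.

Final answer: 165580141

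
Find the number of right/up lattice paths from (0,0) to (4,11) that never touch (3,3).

Total paths to (4,11): C(15,11) = 1365.
Paths through (3,3): C(6,3) x C(9,8) = 180.
Avoiding (3,3): 1365 - 180.

Final answer: 1185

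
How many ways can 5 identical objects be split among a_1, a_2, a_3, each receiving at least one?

Substitute a'_i = a_i - 1 (so a'_i >= 0). Then sum a'_i = 5 - 3 = 2.
Stars and bars: C(2+3-1, 3-1) = C(4,2).

Final answer: C(4,2) = 6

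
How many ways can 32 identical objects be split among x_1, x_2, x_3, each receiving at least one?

Substitute x'_i = x_i - 1 (so x'_i >= 0). Then sum x'_i = 32 - 3 = 29.
Stars and bars: C(29+3-1, 3-1) = C(31,2).

Final answer: C(31,2) = 465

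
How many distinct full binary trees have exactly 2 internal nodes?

The structures are counted by the Catalan number C_n. Here n = 2.
Using C_0 = 1 and C_(k+1) = C_k x 2(2k+1)/(k+2), build up term by term: C_1=1, C_2=2.

Final answer: C_{2} = 2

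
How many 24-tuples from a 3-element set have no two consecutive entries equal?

Let g(n) count such strings. g(1) = 3, and each valid string of length n-1 extends in 2 ways (any symbol but the last), so g(n) = 2 g(n-1).
Total: g(24) = 3 x 2^23.

Final answer: 3 x 2^{23} = 25165824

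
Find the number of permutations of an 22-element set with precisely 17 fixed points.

Choose which 17 elements are fixed: C(22,17) = 26334.
Derange the remaining 5 using D(j) = (j-1)(D(j-1) + D(j-2)), D(0)=1, D(1)=0: D(2)=1, D(3)=2, D(4)=9, D(5)=44.
Total: 26334 x 44.

Final answer: C(22,17) D(5) = 1158696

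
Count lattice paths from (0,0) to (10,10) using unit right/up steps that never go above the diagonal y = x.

Total monotonic paths to (10,10): C(20,10) = 184756.
Paths that cross above y=x (reflection bijection): C(20,11) = 167960.
Valid Dyck paths: 184756 - 167960.
(Check: C(20,10) - C(20,11) = C(20,10)/11, the Catalan number C_{10}.)

Final answer: C_{10} = 16796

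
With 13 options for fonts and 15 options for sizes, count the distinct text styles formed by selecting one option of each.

By the multiplication principle: 13 x 15.

Final answer: 195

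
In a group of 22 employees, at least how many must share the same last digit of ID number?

There are 10 possible values for last digit of ID number. With 22 employees and 10 categories, by pigeonhole: ceiling(22/10).

Final answer: 3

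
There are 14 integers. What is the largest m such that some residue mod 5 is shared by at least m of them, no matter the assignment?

There are 5 possible values for residue mod 5. With 14 integers and 5 categories, by pigeonhole: ceiling(14/5).

Final answer: 3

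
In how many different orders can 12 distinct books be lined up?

The number of ways to arrange 12 distinct objects is 12!.

Final answer: 12! = 479001600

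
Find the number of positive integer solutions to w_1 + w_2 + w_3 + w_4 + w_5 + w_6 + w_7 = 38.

Substitute w'_i = w_i - 1 (so w'_i >= 0). Then sum w'_i = 38 - 7 = 31.
Stars and bars: C(31+7-1, 7-1) = C(37,6).

Final answer: C(37,6) = 2324784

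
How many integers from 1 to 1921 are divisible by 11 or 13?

Multiples of 11: 174. Multiples of 13: 147. Of both (lcm=143): 13.
By inclusion-exclusion: 174 + 147 - 13.

Final answer: 308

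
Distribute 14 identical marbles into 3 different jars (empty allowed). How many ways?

Stars and bars: C(n+k-1, k-1) = C(16,2).

Final answer: C(16,2) = 120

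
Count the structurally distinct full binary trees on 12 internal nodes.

This is a standard Catalan-number count: the answer is C_n. Here n = 12.
C_n = (2n)!/(n!(n+1)!), so C_{12} = 24!/(12! x 13!) = C(24,12)/13 = 2704156/13.

Final answer: C_{12} = 208012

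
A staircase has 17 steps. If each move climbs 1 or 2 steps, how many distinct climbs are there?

Condition on the final move: it is a 1-step (f(n-1) ways to get there) or a 2-step (f(n-2) ways), so f(n) = f(n-1) + f(n-2), with f(1)=1, f(2)=2.
Computing successive values: f(1)=1, f(2)=2, f(3)=3, f(4)=5, f(5)=8, f(6)=13, f(7)=21, f(8)=34, f(9)=55, f(10)=89, f(11)=144, f(12)=233, f(13)=377, f(14)=610, f(15)=987, f(16)=1597, f(17)=2584.

Final answer: 2584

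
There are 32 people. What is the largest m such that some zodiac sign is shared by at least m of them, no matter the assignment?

There are 12 possible values for zodiac sign. With 32 people and 12 categories, by pigeonhole: ceiling(32/12).

Final answer: 3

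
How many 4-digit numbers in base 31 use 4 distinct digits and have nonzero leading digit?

First digit: 30 (nonzero). Second: 30 (not first). Third: 29, etc.
Total: 30 x 30 x 29 x 28.

Final answer: 730800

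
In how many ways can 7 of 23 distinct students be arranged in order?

P(23,7) = 23!/(23-7)! = 23!/16!.

Final answer: P(23,7) = 1235591280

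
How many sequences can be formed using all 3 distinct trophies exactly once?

The number of ways to arrange 3 distinct objects is 3!.

Final answer: 3! = 6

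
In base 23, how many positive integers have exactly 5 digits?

Leading digit: 22 options (nonzero). Other 4 digit(s): 23 options each.
Total: 22 x 23^4.

Final answer: 6156502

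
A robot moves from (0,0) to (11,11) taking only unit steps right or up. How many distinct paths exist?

Each path has 11 right steps and 11 up steps in some order (22 steps total).
Choose which 11 of the 22 steps are up: C(22,11).

Final answer: C(22,11) = 705432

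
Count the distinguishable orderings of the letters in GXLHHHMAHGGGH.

Letters (A:1, G:4, H:5, L:1, M:1, X:1). Total letters: 13.
Permutations = 13!/(5! x 4!).

Final answer: 2162160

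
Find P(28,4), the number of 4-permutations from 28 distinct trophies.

P(28,4) = 28!/(28-4)! = 28!/24!.

Final answer: P(28,4) = 491400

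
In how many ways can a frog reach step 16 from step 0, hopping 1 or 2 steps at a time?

Let f(n) count the ways. The last step is size 1 or 2, so f(n) = f(n-1) + f(n-2) with f(1)=1, f(2)=2.
Computing successive values: f(1)=1, f(2)=2, f(3)=3, f(4)=5, f(5)=8, f(6)=13, f(7)=21, f(8)=34, f(9)=55, f(10)=89, f(11)=144, f(12)=233, f(13)=377, f(14)=610, f(15)=987, f(16)=1597.

Final answer: 1597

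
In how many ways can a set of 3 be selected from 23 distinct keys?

C(23,3) = 23!/(3! x (23-3)!).

Final answer: C(23,3) = 1771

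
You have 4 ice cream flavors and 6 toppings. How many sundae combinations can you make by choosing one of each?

By the multiplication principle: 4 x 6.

Final answer: 24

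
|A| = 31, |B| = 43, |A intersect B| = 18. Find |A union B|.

|A union B| = |A| + |B| - |A intersect B| = 31 + 43 - 18.

Final answer: 56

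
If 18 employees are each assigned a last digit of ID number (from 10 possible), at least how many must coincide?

There are 10 possible values for last digit of ID number. With 18 employees and 10 categories, by pigeonhole: ceiling(18/10).

Final answer: 2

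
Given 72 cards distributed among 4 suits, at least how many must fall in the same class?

By pigeonhole with 72 objects and 4 categories: ceiling(72/4).

Final answer: 18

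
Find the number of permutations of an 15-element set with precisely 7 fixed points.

Choose which 7 elements are fixed: C(15,7) = 6435.
Derange the remaining 8 using D(j) = (j-1)(D(j-1) + D(j-2)), D(0)=1, D(1)=0: D(2)=1, D(3)=2, D(4)=9, D(5)=44, D(6)=265, D(7)=1854, D(8)=14833.
Total: 6435 x 14833.

Final answer: C(15,7) D(8) = 95450355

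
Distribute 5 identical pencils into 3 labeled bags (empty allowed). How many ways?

Stars and bars: C(n+k-1, k-1) = C(7,2).

Final answer: C(7,2) = 21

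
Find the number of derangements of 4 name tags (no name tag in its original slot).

Derangements satisfy D(n) = (n-1)(D(n-1) + D(n-2)), starting from D(0)=1, D(1)=0.
D(2) = 1 x (0 + 1) = 1
D(3) = 2 x (1 + 0) = 2
D(4) = 3 x (D(3) + D(2)) = 3 x (2 + 1)

Final answer: D(4) = 9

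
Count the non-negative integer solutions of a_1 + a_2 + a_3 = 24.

Stars and bars with 24 stars and 2 bars:
C(24+3-1, 3-1) = C(26,2).

Final answer: C(26,2) = 325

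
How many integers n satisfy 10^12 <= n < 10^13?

The leading digit cannot be 0 (9 options); the other 12 digits can be anything (10 options each).
Total: 9 x 10^12.

Final answer: 9000000000000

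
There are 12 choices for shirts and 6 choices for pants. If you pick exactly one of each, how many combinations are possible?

By the multiplication principle: 12 x 6.

Final answer: 72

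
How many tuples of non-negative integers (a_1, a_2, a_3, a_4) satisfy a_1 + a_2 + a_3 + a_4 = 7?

Stars and bars with 7 stars and 3 bars:
C(7+4-1, 4-1) = C(10,3).

Final answer: C(10,3) = 120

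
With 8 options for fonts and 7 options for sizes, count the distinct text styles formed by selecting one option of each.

By the multiplication principle: 8 x 7.

Final answer: 56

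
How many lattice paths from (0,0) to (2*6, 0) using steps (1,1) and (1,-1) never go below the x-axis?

Total monotonic paths to (6,6): C(12,6) = 924.
By the reflection principle, paths that go above the diagonal number C(12,7) = 792.
Valid Dyck paths: 924 - 792.
(This is the Catalan number C_{6}.)

Final answer: C_{6} = 132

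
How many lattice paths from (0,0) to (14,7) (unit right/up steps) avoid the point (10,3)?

Total paths to (14,7): C(21,7) = 116280.
Paths through (10,3): C(13,3) x C(8,4) = 20020.
Avoiding (10,3): 116280 - 20020.

Final answer: 96260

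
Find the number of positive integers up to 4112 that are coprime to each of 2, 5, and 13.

|div by 2|=2056, |div by 5|=822, |div by 13|=316.
|div by 2&5|=411, |div by 2&13|=158, |div by 5&13|=63, |div by all|=31.
By inclusion-exclusion, divisible by at least one: 2056+822+316-411-158-63+31 = 2593.
Not divisible by any: 4112 - 2593.

Final answer: 1519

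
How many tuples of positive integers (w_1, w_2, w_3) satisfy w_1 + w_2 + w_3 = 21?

Substitute w'_i = w_i - 1 (so w'_i >= 0). Then sum w'_i = 21 - 3 = 18.
Stars and bars: C(18+3-1, 3-1) = C(20,2).

Final answer: C(20,2) = 190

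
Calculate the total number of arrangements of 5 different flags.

The number of ways to arrange 5 distinct objects is 5!.

Final answer: 5! = 120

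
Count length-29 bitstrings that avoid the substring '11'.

Classify by the final bit: ...0 gives a(n-1) strings, ...01 gives a(n-2) strings. Thus a(n) = a(n-1) + a(n-2) with a(1)=2, a(2)=3.
Iterating the recurrence: a(1)=2, a(2)=3, a(3)=5, a(4)=8, a(5)=13, a(6)=21, a(7)=34, a(8)=55, a(9)=89, a(10)=144, a(11)=233, a(12)=377, a(13)=610, a(14)=987, a(15)=1597, a(16)=2584, a(17)=4181, a(18)=6765, a(19)=10946, a(20)=17711, a(21)=28657, a(22)=46368, a(23)=75025, a(24)=121393, a(25)=196418, a(26)=317811, a(27)=514229, a(28)=832040, a(29)=1346269.

Final answer: 1346269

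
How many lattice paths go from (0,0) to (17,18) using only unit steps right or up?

Each path has 17 right steps and 18 up steps in some order (35 steps total).
Choose which 18 of the 35 steps are up: C(35,18).

Final answer: C(35,18) = 4537567650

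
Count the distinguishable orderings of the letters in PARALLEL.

Letters (A:2, E:1, L:3, P:1, R:1). Total letters: 8.
Permutations = 8!/(3! x 2!).

Final answer: 3360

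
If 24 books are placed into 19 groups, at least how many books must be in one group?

By the pigeonhole principle: ceiling(24/19).

Final answer: 2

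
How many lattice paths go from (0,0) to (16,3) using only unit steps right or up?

Each path has 16 right steps and 3 up steps in some order (19 steps total).
Choose which 3 of the 19 steps are up: C(19,3).

Final answer: C(19,3) = 969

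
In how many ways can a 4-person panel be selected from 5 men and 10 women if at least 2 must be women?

Sum over valid woman counts:
C(10,2)C(5,2) = 450
C(10,3)C(5,1) = 600
C(10,4)C(5,0) = 210
Total: 450 + 600 + 210.

Final answer: 1260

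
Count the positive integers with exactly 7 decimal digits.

These are the integers in [10^6, 10^7), so the count is 10^7 - 10^6 = 9 x 10^6.

Final answer: 9000000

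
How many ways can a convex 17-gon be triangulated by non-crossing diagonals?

This is a standard Catalan-number count: the answer is C_n. Here n = 17 - 2 = 15.
C_n = (2n)!/(n!(n+1)!), so C_{15} = 30!/(15! x 16!) = C(30,15)/16 = 155117520/16.

Final answer: C_{15} = 9694845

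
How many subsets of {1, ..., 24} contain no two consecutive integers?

Condition on whether n belongs to the subset: if not, any valid subset of {1, ..., n-1} works (a(n-1)); if so, n-1 is excluded and the rest is a valid subset of {1, ..., n-2} (a(n-2)). Hence a(n) = a(n-1) + a(n-2), a(1)=2, a(2)=3.
Computing successive values: a(1)=2, a(2)=3, a(3)=5, a(4)=8, a(5)=13, a(6)=21, a(7)=34, a(8)=55, a(9)=89, a(10)=144, a(11)=233, a(12)=377, a(13)=610, a(14)=987, a(15)=1597, a(16)=2584, a(17)=4181, a(18)=6765, a(19)=10946, a(20)=17711, a(21)=28657, a(22)=46368, a(23)=75025, a(24)=121393.

Final answer: 121393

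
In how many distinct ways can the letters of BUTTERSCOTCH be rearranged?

Letters (B:1, C:2, E:1, H:1, O:1, R:1, S:1, T:3, U:1). Total letters: 12.
Permutations = 12!/(3! x 2!).

Final answer: 39916800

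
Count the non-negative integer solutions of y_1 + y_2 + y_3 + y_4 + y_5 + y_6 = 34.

Stars and bars with 34 stars and 5 bars:
C(34+6-1, 6-1) = C(39,5).

Final answer: C(39,5) = 575757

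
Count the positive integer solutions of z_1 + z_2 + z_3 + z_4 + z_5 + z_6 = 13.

Substitute z'_i = z_i - 1 (so z'_i >= 0). Then sum z'_i = 13 - 6 = 7.
Stars and bars: C(7+6-1, 6-1) = C(12,5).

Final answer: C(12,5) = 792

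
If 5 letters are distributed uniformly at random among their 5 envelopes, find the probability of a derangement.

D(n) = (n-1)(D(n-1) + D(n-2)), D(0)=1, D(1)=0.
Building up: D(2)=1, D(3)=2, D(4)=9, D(5)=44.
Total arrangements: 5! = 120.
Probability = D(5)/5! = 11/30.

Final answer: D(5)/5! = 44/120 = 0.366667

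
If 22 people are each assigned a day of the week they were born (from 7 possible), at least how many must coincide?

There are 7 possible values for day of the week they were born. With 22 people and 7 categories, by pigeonhole: ceiling(22/7).

Final answer: 4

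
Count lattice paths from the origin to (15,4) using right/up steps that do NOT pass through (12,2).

Total paths to (15,4): C(19,4) = 3876.
Paths through (12,2): C(14,2) x C(5,2) = 910.
Avoiding (12,2): 3876 - 910.

Final answer: 2966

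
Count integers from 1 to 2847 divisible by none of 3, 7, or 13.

|div by 3|=949, |div by 7|=406, |div by 13|=219.
|div by 3&7|=135, |div by 3&13|=73, |div by 7&13|=31, |div by all|=10.
By inclusion-exclusion, divisible by at least one: 949+406+219-135-73-31+10 = 1345.
Not divisible by any: 2847 - 1345.

Final answer: 1502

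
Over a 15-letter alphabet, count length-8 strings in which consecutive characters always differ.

First character: 15 choices. Each subsequent: 14 choices (must differ from the previous one).
Total: 15 x 14^7.

Final answer: 15 x 14^{7} = 1581202560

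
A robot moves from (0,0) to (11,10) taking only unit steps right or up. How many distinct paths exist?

Each path has 11 right steps and 10 up steps in some order (21 steps total).
Choose which 10 of the 21 steps are up: C(21,10).

Final answer: C(21,10) = 352716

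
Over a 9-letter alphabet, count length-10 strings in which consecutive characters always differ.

First character: 9 choices. Each subsequent: 8 choices (must differ from the previous one).
Total: 9 x 8^9.

Final answer: 9 x 8^{9} = 1207959552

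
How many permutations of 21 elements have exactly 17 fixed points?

Choose which 17 elements are fixed: C(21,17) = 5985.
Derange the remaining 4 using D(j) = (j-1)(D(j-1) + D(j-2)), D(0)=1, D(1)=0: D(2)=1, D(3)=2, D(4)=9.
Total: 5985 x 9.

Final answer: C(21,17) D(4) = 53865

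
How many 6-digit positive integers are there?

First digit: 9 choices (1-9). Each of the remaining 5 digits: 10 choices.
Total: 9 x 10^5.

Final answer: 900000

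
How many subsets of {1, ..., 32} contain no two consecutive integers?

Condition on whether n belongs to the subset: if not, any valid subset of {1, ..., n-1} works (a(n-1)); if so, n-1 is excluded and the rest is a valid subset of {1, ..., n-2} (a(n-2)). Hence a(n) = a(n-1) + a(n-2), a(1)=2, a(2)=3.
Computing successive values: a(1)=2, a(2)=3, a(3)=5, a(4)=8, a(5)=13, a(6)=21, a(7)=34, a(8)=55, a(9)=89, a(10)=144, a(11)=233, a(12)=377, a(13)=610, a(14)=987, a(15)=1597, a(16)=2584, a(17)=4181, a(18)=6765, a(19)=10946, a(20)=17711, a(21)=28657, a(22)=46368, a(23)=75025, a(24)=121393, a(25)=196418, a(26)=317811, a(27)=514229, a(28)=832040, a(29)=1346269, a(30)=2178309, a(31)=3524578, a(32)=5702887.

Final answer: 5702887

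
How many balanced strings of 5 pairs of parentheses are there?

The structures are counted by the Catalan number C_n. Here n = 5 (pairs).
C_n = (2n)!/(n!(n+1)!), so C_{5} = 10!/(5! x 6!) = C(10,5)/6 = 252/6.

Final answer: C_{5} = 42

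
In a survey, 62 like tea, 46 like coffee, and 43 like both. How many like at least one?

|A union B| = |A| + |B| - |A intersect B| = 62 + 46 - 43.

Final answer: 65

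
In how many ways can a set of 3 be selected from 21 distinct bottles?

C(21,3) = 21!/(3! x (21-3)!).

Final answer: C(21,3) = 1330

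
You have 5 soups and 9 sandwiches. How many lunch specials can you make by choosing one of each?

By the multiplication principle: 5 x 9.

Final answer: 45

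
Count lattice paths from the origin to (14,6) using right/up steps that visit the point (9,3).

Paths (0,0)->(9,3): C(12,3) = 220.
Paths (9,3)->(14,6): C(8,3) = 56.
By multiplication principle: 220 x 56.

Final answer: 12320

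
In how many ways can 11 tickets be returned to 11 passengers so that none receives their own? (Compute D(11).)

D(n) = (n-1)(D(n-1) + D(n-2)), D(0)=1, D(1)=0.
D(2) = 1 x (0 + 1) = 1
D(3) = 2 x (1 + 0) = 2
D(4) = 3 x (2 + 1) = 9
D(5) = 4 x (9 + 2) = 44
D(6) = 5 x (44 + 9) = 265
D(7) = 6 x (265 + 44) = 1854
D(8) = 7 x (1854 + 265) = 14833
D(9) = 8 x (14833 + 1854) = 133496
D(10) = 9 x (133496 + 14833) = 1334961
D(11) = 10 x (D(10) + D(9)) = 10 x (1334961 + 133496)

Final answer: D(11) = 14684570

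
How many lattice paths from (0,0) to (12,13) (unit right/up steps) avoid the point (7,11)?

Total paths to (12,13): C(25,13) = 5200300.
Paths through (7,11): C(18,11) x C(7,2) = 668304.
Avoiding (7,11): 5200300 - 668304.

Final answer: 4531996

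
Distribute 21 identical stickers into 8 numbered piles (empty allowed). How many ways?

Stars and bars: C(n+k-1, k-1) = C(28,7).

Final answer: C(28,7) = 1184040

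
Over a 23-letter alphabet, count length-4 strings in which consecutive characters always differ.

Let g(n) count such strings. g(1) = 23, and each valid string of length n-1 extends in 22 ways (any symbol but the last), so g(n) = 22 g(n-1).
Total: g(4) = 23 x 22^3.

Final answer: 23 x 22^{3} = 244904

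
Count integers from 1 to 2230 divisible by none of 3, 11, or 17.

|div by 3|=743, |div by 11|=202, |div by 17|=131.
|div by 3&11|=67, |div by 3&17|=43, |div by 11&17|=11, |div by all|=3.
By inclusion-exclusion, divisible by at least one: 743+202+131-67-43-11+3 = 958.
Not divisible by any: 2230 - 958.

Final answer: 1272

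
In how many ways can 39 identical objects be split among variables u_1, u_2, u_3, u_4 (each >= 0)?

Stars and bars with 39 stars and 3 bars:
C(39+4-1, 4-1) = C(42,3).

Final answer: C(42,3) = 11480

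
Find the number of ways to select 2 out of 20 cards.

C(20,2) = 20!/(2! x (20-2)!).

Final answer: C(20,2) = 190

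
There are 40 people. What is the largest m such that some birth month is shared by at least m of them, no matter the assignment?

There are 12 possible values for birth month. With 40 people and 12 categories, by pigeonhole: ceiling(40/12).

Final answer: 4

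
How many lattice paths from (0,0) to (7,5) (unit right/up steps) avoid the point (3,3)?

Total paths to (7,5): C(12,5) = 792.
Paths through (3,3): C(6,3) x C(6,2) = 300.
Avoiding (3,3): 792 - 300.

Final answer: 492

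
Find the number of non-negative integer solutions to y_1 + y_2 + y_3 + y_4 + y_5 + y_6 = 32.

Stars and bars with 32 stars and 5 bars:
C(32+6-1, 6-1) = C(37,5).

Final answer: C(37,5) = 435897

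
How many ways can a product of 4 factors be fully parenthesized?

This is counted by the nth Catalan number C_n. Here n = 4 - 1 = 3.
C_n = (2n)!/(n!(n+1)!), so C_{3} = 6!/(3! x 4!) = C(6,3)/4 = 20/4.

Final answer: C_{3} = 5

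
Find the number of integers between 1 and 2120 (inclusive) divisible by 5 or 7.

Multiples of 5: 424. Multiples of 7: 302. Of both (lcm=35): 60.
By inclusion-exclusion: 424 + 302 - 60.

Final answer: 666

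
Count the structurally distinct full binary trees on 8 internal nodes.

The structures are counted by the Catalan number C_n. Here n = 8.
C_n = (2n)!/(n!(n+1)!), so C_{8} = 16!/(8! x 9!) = C(16,8)/9 = 12870/9.

Final answer: C_{8} = 1430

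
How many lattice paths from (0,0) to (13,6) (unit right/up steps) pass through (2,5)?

Paths (0,0)->(2,5): C(7,5) = 21.
Paths (2,5)->(13,6): C(12,1) = 12.
By multiplication principle: 21 x 12.

Final answer: 252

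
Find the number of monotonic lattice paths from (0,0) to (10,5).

Each path has 10 right steps and 5 up steps in some order (15 steps total).
Choose which 5 of the 15 steps are up: C(15,5).

Final answer: C(15,5) = 3003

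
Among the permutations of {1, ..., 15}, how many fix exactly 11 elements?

Choose which 11 elements are fixed: C(15,11) = 1365.
Derange the remaining 4 using D(j) = (j-1)(D(j-1) + D(j-2)), D(0)=1, D(1)=0: D(2)=1, D(3)=2, D(4)=9.
Total: 1365 x 9.

Final answer: C(15,11) D(4) = 12285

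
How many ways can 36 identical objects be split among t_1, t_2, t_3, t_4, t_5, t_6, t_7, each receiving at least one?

Substitute t'_i = t_i - 1 (so t'_i >= 0). Then sum t'_i = 36 - 7 = 29.
Stars and bars: C(29+7-1, 7-1) = C(35,6).

Final answer: C(35,6) = 1623160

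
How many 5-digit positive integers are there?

First digit: 9 choices (1-9). Each of the remaining 4 digits: 10 choices.
Total: 9 x 10^4.

Final answer: 90000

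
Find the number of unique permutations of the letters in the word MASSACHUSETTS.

Letters (A:2, C:1, E:1, H:1, M:1, S:4, T:2, U:1). Total letters: 13.
Permutations = 13!/(4! x 2! x 2!).

Final answer: 64864800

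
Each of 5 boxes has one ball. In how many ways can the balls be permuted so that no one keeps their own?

D(n) = (n-1)(D(n-1) + D(n-2)), D(0)=1, D(1)=0.
D(2) = 1 x (0 + 1) = 1
D(3) = 2 x (1 + 0) = 2
D(4) = 3 x (2 + 1) = 9
D(5) = 4 x (D(4) + D(3)) = 4 x (9 + 2)

Final answer: D(5) = 44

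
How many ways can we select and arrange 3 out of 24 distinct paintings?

P(24,3) = 24!/(24-3)! = 24!/21!.

Final answer: P(24,3) = 12144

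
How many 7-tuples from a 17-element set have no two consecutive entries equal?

First character: 17 choices. Each subsequent: 16 choices (must differ from the previous one).
Total: 17 x 16^6.

Final answer: 17 x 16^{6} = 285212672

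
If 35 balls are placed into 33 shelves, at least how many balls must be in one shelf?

By the pigeonhole principle: ceiling(35/33).

Final answer: 2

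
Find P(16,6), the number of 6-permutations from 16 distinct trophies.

P(16,6) = 16!/(16-6)! = 16!/10!.

Final answer: P(16,6) = 5765760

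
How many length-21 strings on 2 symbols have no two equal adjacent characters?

First character: 2 choices. Each subsequent: 1 choices (must differ from the previous one).
Total: 2 x 1^20.

Final answer: 2 x 1^{20} = 2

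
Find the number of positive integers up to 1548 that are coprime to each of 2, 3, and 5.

|div by 2|=774, |div by 3|=516, |div by 5|=309.
|div by 2&3|=258, |div by 2&5|=154, |div by 3&5|=103, |div by all|=51.
By inclusion-exclusion, divisible by at least one: 774+516+309-258-154-103+51 = 1135.
Not divisible by any: 1548 - 1135.

Final answer: 413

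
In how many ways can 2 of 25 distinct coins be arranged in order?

P(25,2) = 25!/(25-2)! = 25!/23!.

Final answer: P(25,2) = 600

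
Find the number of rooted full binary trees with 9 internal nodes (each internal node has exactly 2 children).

The structures are counted by the Catalan number C_n. Here n = 9.
C_n = (2n)!/(n!(n+1)!), so C_{9} = 18!/(9! x 10!) = C(18,9)/10 = 48620/10.

Final answer: C_{9} = 4862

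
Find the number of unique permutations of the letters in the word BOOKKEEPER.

Letters (B:1, E:3, K:2, O:2, P:1, R:1). Total letters: 10.
Permutations = 10!/(3! x 2! x 2!).

Final answer: 151200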